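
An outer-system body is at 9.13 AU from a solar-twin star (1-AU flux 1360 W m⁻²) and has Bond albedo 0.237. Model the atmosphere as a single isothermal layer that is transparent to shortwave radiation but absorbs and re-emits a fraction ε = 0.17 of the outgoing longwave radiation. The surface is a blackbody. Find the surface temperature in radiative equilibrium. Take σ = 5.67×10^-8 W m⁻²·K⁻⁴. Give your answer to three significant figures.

Flux at the orbit: S = 1360/(9.13)² = 16.32 W m⁻².
At the top of the atmosphere, σT_e⁴ = S(1−α)/4 = 3.112 W m⁻², giving T_e = 86.07 K.
Surface balance with a leaky layer gives σT_s⁴ = σT_e⁴·2/(2−ε), so T_s = T_e·[2/(2−0.17)]^(1/4) = 88.01 K.

88.0 K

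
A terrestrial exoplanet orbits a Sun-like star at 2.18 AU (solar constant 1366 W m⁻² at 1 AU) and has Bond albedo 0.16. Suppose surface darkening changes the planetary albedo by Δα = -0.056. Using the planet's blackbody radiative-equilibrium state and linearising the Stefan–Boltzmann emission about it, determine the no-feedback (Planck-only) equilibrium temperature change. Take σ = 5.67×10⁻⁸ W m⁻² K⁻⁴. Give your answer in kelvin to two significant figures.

3.0 K

Flux at the orbit: S = 1366/(2.18)² = 287.4 W m⁻².
Unperturbed T_e = [287.4·(1−0.16)/(4σ)]^¼ = 180.6 K.
The change in absorbed flux is Δ[S(1−α)/4] = −SΔα/4 = 4.024 W m⁻².
The Planck feedback parameter is 4σT_e³ = 1.337 W m⁻²/K.
So ΔT₀ = 4.024/1.337 = 3.01 K.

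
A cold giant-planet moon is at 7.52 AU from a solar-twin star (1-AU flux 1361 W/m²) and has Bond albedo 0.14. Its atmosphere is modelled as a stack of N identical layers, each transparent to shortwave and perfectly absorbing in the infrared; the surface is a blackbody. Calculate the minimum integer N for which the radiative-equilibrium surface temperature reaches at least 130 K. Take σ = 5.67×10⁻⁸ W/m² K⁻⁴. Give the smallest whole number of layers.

3

Flux at the orbit: S = 1361/(7.52)² = 24.07 W/m².
OLR = S(1−α)/4 = 5.174 W/m²; the top layer radiates at T_e = 97.74 K.
T_s = (N+1)^(1/4)·T_e ≥ 130 K requires N+1 ≥ (T_s/T_e)⁴ = (130/97.74)⁴ = 3.130.
The minimum whole number is N = 3.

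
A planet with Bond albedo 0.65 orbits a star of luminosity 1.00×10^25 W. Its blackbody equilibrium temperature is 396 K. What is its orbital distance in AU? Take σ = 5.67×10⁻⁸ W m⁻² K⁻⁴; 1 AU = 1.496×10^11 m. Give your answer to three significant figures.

The flux needed for this T is 4σT⁴/(1−0.65) = 15940 W m⁻².
From L = 4πd²S, d = √(1.00×10^25/(4π·15940)) = 7.067×10^9 m = 0.04724 AU.

0.0472 AU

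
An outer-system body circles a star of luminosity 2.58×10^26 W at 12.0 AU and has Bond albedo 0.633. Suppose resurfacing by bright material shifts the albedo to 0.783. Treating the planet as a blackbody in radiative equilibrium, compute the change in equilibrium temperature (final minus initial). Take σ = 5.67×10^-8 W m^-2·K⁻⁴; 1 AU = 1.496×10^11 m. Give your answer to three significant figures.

Orbital distance: d = 12.0 AU = 1.795×10^12 m.
Spreading L over a sphere of radius d: S = 2.58×10^26/(4π·1.80×10^12²) = 6.371 W m^-2.
Initial: T₁ = [S(1−0.633)/(4σ)]^(1/4) = 56.66 K.
Final:   T₂ = [S(1−0.783)/(4σ)]^(1/4) = 49.69 K.
Change: 49.69 − 56.66 = -6.975 K.

-6.98 K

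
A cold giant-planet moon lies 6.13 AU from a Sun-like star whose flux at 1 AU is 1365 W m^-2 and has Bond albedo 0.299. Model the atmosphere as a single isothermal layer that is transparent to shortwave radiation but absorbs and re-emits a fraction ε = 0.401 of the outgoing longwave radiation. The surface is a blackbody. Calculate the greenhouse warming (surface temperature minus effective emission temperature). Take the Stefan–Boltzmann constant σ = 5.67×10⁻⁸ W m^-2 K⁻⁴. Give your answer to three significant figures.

Flux at the orbit: S = 1365/(6.13)² = 36.33 W m^-2.
Effective emission temperature (TOA balance): σT_e⁴ = S(1−α)/4 = 6.366 W m^-2 → T_e = 102.9 K.
The surface balance (absorbed SW + ε·downward IR = σT_s⁴) with T_a⁴ = T_s⁴/2 reduces to T_s = T_e·[2/(2−ε)]^¼ = 108.9 K.
The atmosphere warms the surface by 5.923 K.

5.92 K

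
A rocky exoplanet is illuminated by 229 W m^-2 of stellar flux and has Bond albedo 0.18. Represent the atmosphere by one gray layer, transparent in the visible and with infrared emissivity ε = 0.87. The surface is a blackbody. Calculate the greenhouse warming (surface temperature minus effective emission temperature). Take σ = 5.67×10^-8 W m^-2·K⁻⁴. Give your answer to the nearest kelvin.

At the top of the atmosphere, σT_e⁴ = S(1−α)/4 = 46.95 W m^-2, giving T_e = 169.6 K.
For a single slab of emissivity ε, T_s⁴ = 2T_e⁴/(2−ε); thus T_s = 169.6·(1.77)^(1/4) = 195.7 K.
The atmosphere warms the surface by 26.02 K.

26 K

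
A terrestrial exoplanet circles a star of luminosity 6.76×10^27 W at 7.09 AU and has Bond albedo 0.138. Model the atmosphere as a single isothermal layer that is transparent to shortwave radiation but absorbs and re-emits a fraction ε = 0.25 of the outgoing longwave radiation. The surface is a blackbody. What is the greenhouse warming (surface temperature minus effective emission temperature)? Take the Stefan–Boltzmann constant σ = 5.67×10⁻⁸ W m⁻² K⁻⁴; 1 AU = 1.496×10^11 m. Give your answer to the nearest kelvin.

7 K

d = 7.09 × 1.496×10^11 m = 1.061×10^12 m.
S = L/(4πd²) = 478.2 W m⁻².
The planet radiates to space at T_e = [S(1−α)/(4σ)]^(1/4) = 206.5 K.
Surface balance with a leaky layer gives σT_s⁴ = σT_e⁴·2/(2−ε), so T_s = T_e·[2/(2−0.25)]^(1/4) = 213.5 K.
Greenhouse warming: T_s − T_e = 7.009 K.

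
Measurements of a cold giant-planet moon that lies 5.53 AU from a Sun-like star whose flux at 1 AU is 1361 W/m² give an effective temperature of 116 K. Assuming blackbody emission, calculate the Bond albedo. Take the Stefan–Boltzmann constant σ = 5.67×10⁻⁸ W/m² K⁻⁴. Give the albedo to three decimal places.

0.077

By the inverse-square law, S = 1361/5.53² = 44.50 W/m².
From σT⁴ = S(1−α)/4 we invert for α: 1−α = 4σT⁴/S.
σT⁴ = 10.27 W/m², so 4σT⁴ = 41.07 W/m².
1−α = 41.07/44.50 = 0.9227, so α = 0.0773.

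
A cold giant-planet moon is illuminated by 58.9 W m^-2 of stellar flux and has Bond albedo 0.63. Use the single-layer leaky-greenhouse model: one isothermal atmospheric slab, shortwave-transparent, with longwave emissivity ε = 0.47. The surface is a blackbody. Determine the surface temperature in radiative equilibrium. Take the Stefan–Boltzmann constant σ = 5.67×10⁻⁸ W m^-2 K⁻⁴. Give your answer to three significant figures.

At the top of the atmosphere, σT_e⁴ = S(1−α)/4 = 5.448 W m^-2, giving T_e = 99.01 K.
Surface balance with a leaky layer gives σT_s⁴ = σT_e⁴·2/(2−ε), so T_s = T_e·[2/(2−0.47)]^(1/4) = 105.9 K.

106 kelvin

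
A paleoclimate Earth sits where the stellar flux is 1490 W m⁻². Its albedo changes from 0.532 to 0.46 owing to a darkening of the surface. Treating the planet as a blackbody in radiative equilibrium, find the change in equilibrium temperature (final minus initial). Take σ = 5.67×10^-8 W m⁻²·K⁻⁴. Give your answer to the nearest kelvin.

9 K

Before: T₁ = [1490·0.468/(4σ)]^(1/4) = 235.5 K.
Final:   T₂ = [S(1−0.46)/(4σ)]^(1/4) = 244.1 K.
ΔT = T₂ − T₁ = 8.577 K.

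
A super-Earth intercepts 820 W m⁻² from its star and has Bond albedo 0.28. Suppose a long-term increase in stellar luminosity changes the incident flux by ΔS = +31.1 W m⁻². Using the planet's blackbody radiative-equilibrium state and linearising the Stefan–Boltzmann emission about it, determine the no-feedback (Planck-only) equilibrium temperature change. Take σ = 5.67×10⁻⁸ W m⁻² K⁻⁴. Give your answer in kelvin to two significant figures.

Reference equilibrium: T_e = [S(1−α)/(4σ)]^(1/4) = 225.9 K.
ΔF = Δ[S(1−α)]/4 = (1−0.28)·+31.1/4 = 5.598 W m⁻².
The Planck feedback parameter is 4σT_e³ = 2.614 W m⁻²/K.
So ΔT₀ = 5.598/2.614 = 2.14 K.

2.1 kelvin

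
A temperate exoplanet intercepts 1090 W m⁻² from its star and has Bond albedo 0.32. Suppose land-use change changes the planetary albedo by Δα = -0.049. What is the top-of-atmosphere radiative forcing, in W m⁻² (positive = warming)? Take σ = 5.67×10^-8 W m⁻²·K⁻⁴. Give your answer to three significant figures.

The change in absorbed flux is Δ[S(1−α)/4] = −SΔα/4 = 13.35 W m⁻².

13.4 W m⁻²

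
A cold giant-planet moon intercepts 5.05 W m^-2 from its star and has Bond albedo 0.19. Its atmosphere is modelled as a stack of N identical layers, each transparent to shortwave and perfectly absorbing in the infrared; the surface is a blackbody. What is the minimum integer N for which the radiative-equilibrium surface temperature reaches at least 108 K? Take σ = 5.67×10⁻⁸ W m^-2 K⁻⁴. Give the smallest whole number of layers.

Top-of-atmosphere balance: σT_e⁴ = S(1−α)/4 = 1.023 W m^-2 → T_e = 65.17 K.
T_s = (N+1)^(1/4)·T_e ≥ 108 K requires N+1 ≥ (T_s/T_e)⁴ = (108/65.17)⁴ = 7.543.
The minimum whole number is N = 7.

7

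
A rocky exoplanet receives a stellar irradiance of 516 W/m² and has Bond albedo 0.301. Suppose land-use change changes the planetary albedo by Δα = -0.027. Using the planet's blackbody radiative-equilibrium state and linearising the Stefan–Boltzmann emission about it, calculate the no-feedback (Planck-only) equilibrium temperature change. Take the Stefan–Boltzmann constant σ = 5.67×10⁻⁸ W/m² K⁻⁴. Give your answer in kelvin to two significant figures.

1.9 K

Unperturbed T_e = [516.0·(1−0.301)/(4σ)]^¼ = 199.7 K.
The change in absorbed flux is Δ[S(1−α)/4] = −SΔα/4 = 3.483 W/m².
Linearising σT⁴ gives d(σT⁴)/dT = 4σT_e³ = 1.806 W/m² per K.
Hence the no-feedback warming is ΔF/(4σT_e³) = 1.93 K.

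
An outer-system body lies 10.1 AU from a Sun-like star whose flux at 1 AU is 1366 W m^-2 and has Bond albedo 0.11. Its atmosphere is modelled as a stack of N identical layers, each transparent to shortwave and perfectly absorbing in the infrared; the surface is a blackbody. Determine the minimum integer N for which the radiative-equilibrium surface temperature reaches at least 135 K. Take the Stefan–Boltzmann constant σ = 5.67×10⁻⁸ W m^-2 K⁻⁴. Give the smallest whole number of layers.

6

By the inverse-square law, S = 1366/10.1² = 13.39 W m^-2.
OLR = S(1−α)/4 = 2.979 W m^-2; the top layer radiates at T_e = 85.14 K.
T_s = (N+1)^(1/4)·T_e ≥ 135 K requires N+1 ≥ (T_s/T_e)⁴ = (135/85.14)⁴ = 6.321.
The minimum whole number is N = 6.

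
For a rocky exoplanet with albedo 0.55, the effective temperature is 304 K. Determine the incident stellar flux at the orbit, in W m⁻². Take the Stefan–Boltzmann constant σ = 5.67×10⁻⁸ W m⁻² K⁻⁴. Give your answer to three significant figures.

From S(1−α)/4 = σT⁴: S = 4σT⁴/(1−α).
σT⁴ = 5.67×10⁻⁸·(304)⁴ = 484.3 W m⁻².
S = 4·484.3/0.45 = 4305 W m⁻².

4300 W m⁻²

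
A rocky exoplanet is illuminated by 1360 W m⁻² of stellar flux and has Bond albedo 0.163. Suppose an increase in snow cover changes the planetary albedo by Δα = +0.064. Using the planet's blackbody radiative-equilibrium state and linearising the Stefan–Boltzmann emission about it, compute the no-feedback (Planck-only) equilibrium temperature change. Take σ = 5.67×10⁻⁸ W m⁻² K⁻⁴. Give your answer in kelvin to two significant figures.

-5.1 K

Unperturbed T_e = [1360·(1−0.163)/(4σ)]^¼ = 266.2 K.
TOA radiative forcing: ΔF = −S·Δα/4 = −1360·(+0.064)/4 = -21.76 W m⁻².
Linearising σT⁴ gives d(σT⁴)/dT = 4σT_e³ = 4.277 W m⁻² per K.
Hence the no-feedback warming is ΔF/(4σT_e³) = -5.09 K.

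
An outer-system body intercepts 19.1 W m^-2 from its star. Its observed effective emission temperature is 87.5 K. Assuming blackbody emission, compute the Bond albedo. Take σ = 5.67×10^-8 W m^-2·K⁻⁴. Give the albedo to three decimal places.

From σT⁴ = S(1−α)/4 we invert for α: 1−α = 4σT⁴/S.
4σT⁴ = 4·5.67×10⁻⁸·(87.5)⁴ = 13.29 W m^-2.
Hence α = 1 − 13.29/19.10 = 0.3039.

0.304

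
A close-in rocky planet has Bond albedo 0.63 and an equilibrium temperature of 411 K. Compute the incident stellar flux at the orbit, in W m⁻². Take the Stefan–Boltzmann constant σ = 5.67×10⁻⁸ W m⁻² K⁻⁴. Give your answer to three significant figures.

17500 W m⁻²

Invert the energy balance for S: S = 4σT⁴/(1−α).
σT⁴ = 5.67×10⁻⁸·(411)⁴ = 1618 W m⁻².
So S = 4×1618/(1−0.63) = 17490 W m⁻².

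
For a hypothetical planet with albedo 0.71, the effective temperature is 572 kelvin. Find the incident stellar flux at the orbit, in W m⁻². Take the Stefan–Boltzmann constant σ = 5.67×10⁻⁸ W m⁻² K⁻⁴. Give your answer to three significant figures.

From S(1−α)/4 = σT⁴: S = 4σT⁴/(1−α).
The emitted flux is σT⁴ = 6070 W m⁻².
S = 4·6070/0.29 = 83720 W m⁻².

83700 W m⁻²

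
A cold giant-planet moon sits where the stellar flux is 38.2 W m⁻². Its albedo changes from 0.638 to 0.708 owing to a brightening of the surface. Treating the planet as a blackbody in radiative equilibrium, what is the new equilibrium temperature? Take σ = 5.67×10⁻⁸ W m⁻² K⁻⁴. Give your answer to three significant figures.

83.7 K

With the new albedo, S(1−α₂)/4 = 2.789 W m⁻², so T₂ = 83.74 K.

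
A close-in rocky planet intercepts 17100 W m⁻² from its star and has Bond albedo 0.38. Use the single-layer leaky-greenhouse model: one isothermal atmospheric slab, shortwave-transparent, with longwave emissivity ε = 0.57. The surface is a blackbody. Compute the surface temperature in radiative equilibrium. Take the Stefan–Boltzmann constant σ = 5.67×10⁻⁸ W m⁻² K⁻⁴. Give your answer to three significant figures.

At the top of the atmosphere, σT_e⁴ = S(1−α)/4 = 2650 W m⁻², giving T_e = 465.0 K.
The surface balance (absorbed SW + ε·downward IR = σT_s⁴) with T_a⁴ = T_s⁴/2 reduces to T_s = T_e·[2/(2−ε)]^¼ = 505.7 K.

506 K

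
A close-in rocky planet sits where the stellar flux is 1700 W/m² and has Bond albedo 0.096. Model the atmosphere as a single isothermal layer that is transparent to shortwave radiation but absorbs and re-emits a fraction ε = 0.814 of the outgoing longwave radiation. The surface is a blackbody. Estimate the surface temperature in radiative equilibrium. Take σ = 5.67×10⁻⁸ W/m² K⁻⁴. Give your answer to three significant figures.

The planet radiates to space at T_e = [S(1−α)/(4σ)]^(1/4) = 286.9 K.
For a single slab of emissivity ε, T_s⁴ = 2T_e⁴/(2−ε); thus T_s = 286.9·(1.686)^(1/4) = 326.9 K.

327 K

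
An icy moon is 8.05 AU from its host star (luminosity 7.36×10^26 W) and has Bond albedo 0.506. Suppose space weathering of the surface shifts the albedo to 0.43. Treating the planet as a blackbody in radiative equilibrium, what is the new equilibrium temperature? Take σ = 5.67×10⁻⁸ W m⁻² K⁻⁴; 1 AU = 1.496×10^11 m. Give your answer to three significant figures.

100 kelvin

d = 8.05 × 1.496×10^11 m = 1.204×10^12 m.
Spreading L over a sphere of radius d: S = 7.36×10^26/(4π·1.20×10^12²) = 40.38 W m⁻².
T₂ = [S(1−α₂)/(4σ)]^(1/4) = [40.38·0.57/(4σ)]^(1/4) = 100.4 K.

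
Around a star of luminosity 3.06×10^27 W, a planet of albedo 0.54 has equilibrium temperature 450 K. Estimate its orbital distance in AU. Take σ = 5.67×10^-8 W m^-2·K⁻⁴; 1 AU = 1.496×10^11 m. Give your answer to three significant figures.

Energy balance gives S = 4σT⁴/(1−α) = 20220 W m^-2.
From L = 4πd²S, d = √(3.06×10^27/(4π·20220)) = 1.097×10^11 m = 0.7336 AU.

0.734 AU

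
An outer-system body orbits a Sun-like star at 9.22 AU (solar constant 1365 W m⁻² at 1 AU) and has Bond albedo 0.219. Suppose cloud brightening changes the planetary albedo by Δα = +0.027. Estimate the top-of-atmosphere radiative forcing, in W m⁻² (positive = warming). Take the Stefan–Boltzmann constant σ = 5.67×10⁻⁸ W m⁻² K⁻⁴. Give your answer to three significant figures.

Flux at the orbit: S = 1365/(9.22)² = 16.06 W m⁻².
TOA radiative forcing: ΔF = −S·Δα/4 = −16.06·(+0.027)/4 = -0.1084 W m⁻².

-0.108 W m⁻²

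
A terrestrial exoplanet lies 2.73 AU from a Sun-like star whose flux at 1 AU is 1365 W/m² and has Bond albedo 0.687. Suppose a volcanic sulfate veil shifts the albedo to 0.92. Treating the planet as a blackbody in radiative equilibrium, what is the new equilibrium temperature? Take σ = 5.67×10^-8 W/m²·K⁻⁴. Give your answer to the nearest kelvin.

90 kelvin

Flux at the orbit: S = 1365/(2.73)² = 183.2 W/m².
New equilibrium: T₂ = [(1−0.92)·183.2/(4σ)]^(1/4) = 89.65 K.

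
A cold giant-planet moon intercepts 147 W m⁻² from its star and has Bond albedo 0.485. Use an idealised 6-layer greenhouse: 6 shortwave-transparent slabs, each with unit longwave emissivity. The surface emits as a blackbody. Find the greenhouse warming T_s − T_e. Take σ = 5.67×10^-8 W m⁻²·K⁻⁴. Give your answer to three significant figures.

84.7 kelvin

The effective emission temperature is T_e = [S(1−α)/(4σ)]^¼ = 135.2 K.
Surface: T_s = (7)^¼·T_e = 219.9 K.
So the greenhouse effect raises the surface by 219.9 − 135.2 = 84.69 K.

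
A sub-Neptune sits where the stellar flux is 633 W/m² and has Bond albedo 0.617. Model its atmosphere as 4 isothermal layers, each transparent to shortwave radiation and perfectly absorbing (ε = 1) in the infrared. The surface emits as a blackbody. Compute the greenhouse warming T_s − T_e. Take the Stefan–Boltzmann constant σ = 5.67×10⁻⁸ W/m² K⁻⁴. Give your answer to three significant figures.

89.6 K

Top-of-atmosphere balance: σT_e⁴ = S(1−α)/4 = 60.61 W/m² → T_e = 180.8 K.
Surface: T_s = (5)^¼·T_e = 270.4 K.
So the greenhouse effect raises the surface by 270.4 − 180.8 = 89.57 K.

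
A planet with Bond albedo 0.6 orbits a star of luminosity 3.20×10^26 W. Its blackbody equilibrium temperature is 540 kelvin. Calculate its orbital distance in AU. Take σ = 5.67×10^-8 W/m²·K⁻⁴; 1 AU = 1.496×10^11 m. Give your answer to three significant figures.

0.154 AU

The flux needed for this T is 4σT⁴/(1−0.6) = 48210 W/m².
From L = 4πd²S, d = √(3.20×10^26/(4π·48210)) = 2.298×10^10 m = 0.1536 AU.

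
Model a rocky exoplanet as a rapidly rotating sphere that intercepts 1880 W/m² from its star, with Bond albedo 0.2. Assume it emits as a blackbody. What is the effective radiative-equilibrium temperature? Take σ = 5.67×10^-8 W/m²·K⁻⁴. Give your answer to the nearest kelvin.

285 K

Absorbed flux (global mean): S(1−α)/4 = 1880·0.8/4 = 376.0 W/m².
In equilibrium σT⁴ equals this, so T = 285.4 K.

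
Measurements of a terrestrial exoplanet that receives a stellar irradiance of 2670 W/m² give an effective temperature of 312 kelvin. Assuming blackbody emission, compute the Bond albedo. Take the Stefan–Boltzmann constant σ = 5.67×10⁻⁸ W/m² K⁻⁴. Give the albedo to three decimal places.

From σT⁴ = S(1−α)/4 we invert for α: 1−α = 4σT⁴/S.
σT⁴ = 537.3 W/m², so 4σT⁴ = 2149 W/m².
1−α = 2149/2670 = 0.8049, so α = 0.1951.

0.195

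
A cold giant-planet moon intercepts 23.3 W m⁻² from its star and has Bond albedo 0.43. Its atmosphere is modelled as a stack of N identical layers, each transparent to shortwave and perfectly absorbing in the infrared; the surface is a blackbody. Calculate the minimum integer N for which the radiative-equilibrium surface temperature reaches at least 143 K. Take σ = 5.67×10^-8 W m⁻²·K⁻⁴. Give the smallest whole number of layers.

7

The effective emission temperature is T_e = [S(1−α)/(4σ)]^¼ = 87.48 K.
Need (N+1)T_e⁴ ≥ T_s⁴, i.e. N+1 ≥ (143/87.48)⁴ = 7.141.
So N ≥ 6.141; the smallest integer is N = 7.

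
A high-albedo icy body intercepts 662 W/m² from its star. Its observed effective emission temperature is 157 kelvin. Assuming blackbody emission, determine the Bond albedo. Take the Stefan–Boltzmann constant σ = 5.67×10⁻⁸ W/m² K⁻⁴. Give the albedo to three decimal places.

Energy balance: S(1−α)/4 = σT⁴, so 1−α = 4σT⁴/S.
4σT⁴ = 4·5.67×10⁻⁸·(157)⁴ = 137.8 W/m².
Hence α = 1 − 137.8/662.0 = 0.7918.

0.792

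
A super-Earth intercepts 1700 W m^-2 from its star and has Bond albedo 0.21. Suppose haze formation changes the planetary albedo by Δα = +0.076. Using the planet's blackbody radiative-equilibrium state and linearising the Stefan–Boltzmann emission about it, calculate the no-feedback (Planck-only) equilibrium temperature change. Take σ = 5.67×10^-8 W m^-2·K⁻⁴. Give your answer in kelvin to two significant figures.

-6.7 K

The baseline emission temperature is T_e = 277.4 K.
ΔF = −(S/4)Δα = −(1700/4)×(+0.076) = -32.30 W m^-2.
The Planck feedback parameter is 4σT_e³ = 4.841 W m^-2/K.
Hence the no-feedback warming is ΔF/(4σT_e³) = -6.67 K.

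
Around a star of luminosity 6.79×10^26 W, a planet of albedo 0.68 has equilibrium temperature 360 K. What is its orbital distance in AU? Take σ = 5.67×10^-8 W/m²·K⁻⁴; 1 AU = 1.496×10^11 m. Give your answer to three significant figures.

0.450 AU

Energy balance gives S = 4σT⁴/(1−α) = 11900 W/m².
Then d = [L/(4πS)]^(1/2) = 6.737×10^10 m, i.e. 0.4503 AU.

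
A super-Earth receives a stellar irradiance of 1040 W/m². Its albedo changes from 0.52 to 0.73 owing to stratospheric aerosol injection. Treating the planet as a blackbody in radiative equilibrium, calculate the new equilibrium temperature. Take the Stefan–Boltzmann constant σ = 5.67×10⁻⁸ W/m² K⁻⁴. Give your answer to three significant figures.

T₂ = [S(1−α₂)/(4σ)]^(1/4) = [1040·0.27/(4σ)]^(1/4) = 187.6 K.

188 kelvin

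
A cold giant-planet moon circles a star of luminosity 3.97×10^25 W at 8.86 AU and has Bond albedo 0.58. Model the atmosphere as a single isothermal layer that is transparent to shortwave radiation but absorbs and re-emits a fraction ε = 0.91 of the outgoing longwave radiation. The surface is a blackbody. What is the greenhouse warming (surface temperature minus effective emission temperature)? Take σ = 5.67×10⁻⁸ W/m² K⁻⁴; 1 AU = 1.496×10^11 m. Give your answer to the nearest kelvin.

Orbital distance: d = 8.86 AU = 1.325×10^12 m.
S = L/(4πd²) = 1.798 W/m².
The planet radiates to space at T_e = [S(1−α)/(4σ)]^(1/4) = 42.72 K.
Surface balance with a leaky layer gives σT_s⁴ = σT_e⁴·2/(2−ε), so T_s = T_e·[2/(2−0.91)]^(1/4) = 49.72 K.
T_s − T_e = 49.72 − 42.72 = 7.000 K.

7 K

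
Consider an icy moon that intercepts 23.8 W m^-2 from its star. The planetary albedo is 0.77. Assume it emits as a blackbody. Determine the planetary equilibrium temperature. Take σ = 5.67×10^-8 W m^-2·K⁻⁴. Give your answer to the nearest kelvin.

70 kelvin

The planet absorbs (1−α)S over its disc πR² and re-emits over 4πR², so the mean absorbed flux is (1−0.77)·23.80/4 = 1.368 W m^-2.
In equilibrium σT⁴ equals this, so T = 70.09 K.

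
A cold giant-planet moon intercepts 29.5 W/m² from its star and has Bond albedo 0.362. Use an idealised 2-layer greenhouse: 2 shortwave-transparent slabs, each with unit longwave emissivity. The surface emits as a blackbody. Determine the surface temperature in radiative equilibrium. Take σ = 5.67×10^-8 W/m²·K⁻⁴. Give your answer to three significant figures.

OLR = S(1−α)/4 = 4.705 W/m²; the top layer radiates at T_e = 95.44 K.
For an N-layer opaque stack, T_s⁴ = (N+1)T_e⁴, hence T_s = (3)^(1/4)×95.44 K = 125.6 K.

126 K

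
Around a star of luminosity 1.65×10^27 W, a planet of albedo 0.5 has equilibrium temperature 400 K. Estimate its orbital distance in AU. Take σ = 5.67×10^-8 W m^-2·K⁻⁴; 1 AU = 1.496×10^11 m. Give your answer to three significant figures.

0.711 AU

Energy balance gives S = 4σT⁴/(1−α) = 11610 W m^-2.
From L = 4πd²S, d = √(1.65×10^27/(4π·11610)) = 1.063×10^11 m = 0.7108 AU.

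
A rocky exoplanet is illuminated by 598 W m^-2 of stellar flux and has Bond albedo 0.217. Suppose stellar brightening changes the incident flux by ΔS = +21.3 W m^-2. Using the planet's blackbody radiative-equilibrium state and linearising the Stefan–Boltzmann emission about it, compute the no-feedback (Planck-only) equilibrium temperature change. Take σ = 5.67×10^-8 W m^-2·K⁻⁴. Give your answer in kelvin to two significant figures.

1.9 K

Unperturbed T_e = [598.0·(1−0.217)/(4σ)]^¼ = 213.2 K.
ΔF = Δ[S(1−α)]/4 = (1−0.217)·+21.3/4 = 4.169 W m^-2.
The Planck feedback parameter is 4σT_e³ = 2.197 W m^-2/K.
ΔT₀ = ΔF/λ_P = 4.169/2.197 = 1.90 K.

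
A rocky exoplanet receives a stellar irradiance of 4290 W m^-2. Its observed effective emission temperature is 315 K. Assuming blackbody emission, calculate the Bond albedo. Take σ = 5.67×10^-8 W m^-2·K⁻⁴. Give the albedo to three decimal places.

From σT⁴ = S(1−α)/4 we invert for α: 1−α = 4σT⁴/S.
σT⁴ = 558.2 W m^-2, so 4σT⁴ = 2233 W m^-2.
1−α = 2233/4290 = 0.5205, so α = 0.4795.

0.479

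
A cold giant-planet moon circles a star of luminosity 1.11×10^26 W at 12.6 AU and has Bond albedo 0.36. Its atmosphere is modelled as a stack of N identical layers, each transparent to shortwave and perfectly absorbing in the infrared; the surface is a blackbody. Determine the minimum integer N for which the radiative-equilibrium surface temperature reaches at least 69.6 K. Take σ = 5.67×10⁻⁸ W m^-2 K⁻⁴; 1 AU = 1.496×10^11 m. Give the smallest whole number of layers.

3

d = 12.6 × 1.496×10^11 m = 1.885×10^12 m.
S = L/(4πd²) = 2.486 W m^-2.
OLR = S(1−α)/4 = 0.3978 W m^-2; the top layer radiates at T_e = 51.46 K.
Since T_s⁴ = (N+1)T_e⁴, we need N ≥ (T_s/T_e)⁴ − 1 = 2.345.
So N ≥ 2.345; the smallest integer is N = 3.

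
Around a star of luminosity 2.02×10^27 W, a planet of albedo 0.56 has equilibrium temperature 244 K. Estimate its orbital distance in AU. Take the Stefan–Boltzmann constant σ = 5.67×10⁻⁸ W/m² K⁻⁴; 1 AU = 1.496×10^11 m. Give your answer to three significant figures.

1.98 AU

Required flux: S = 4σT⁴/(1−α) = 1827 W/m².
Then d = [L/(4πS)]^(1/2) = 2.966×10^11 m, i.e. 1.983 AU.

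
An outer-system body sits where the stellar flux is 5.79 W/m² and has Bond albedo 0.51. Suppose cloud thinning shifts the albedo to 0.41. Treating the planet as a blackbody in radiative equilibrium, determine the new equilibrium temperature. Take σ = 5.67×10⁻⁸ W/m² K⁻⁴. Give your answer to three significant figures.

62.3 kelvin

T₂ = [S(1−α₂)/(4σ)]^(1/4) = [5.790·0.59/(4σ)]^(1/4) = 62.30 K.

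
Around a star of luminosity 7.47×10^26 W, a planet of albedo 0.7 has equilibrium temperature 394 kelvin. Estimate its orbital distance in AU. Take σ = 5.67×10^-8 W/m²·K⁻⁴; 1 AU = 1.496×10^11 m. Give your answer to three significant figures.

0.382 AU

The flux needed for this T is 4σT⁴/(1−0.7) = 18220 W/m².
Then d = [L/(4πS)]^(1/2) = 5.712×10^10 m, i.e. 0.3818 AU.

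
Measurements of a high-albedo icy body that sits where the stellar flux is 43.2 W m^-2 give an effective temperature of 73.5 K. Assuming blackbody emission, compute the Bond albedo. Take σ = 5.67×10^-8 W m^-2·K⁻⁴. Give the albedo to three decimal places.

0.847

Energy balance: S(1−α)/4 = σT⁴, so 1−α = 4σT⁴/S.
4σT⁴ = 4·5.67×10⁻⁸·(73.5)⁴ = 6.619 W m^-2.
1−α = 6.619/43.20 = 0.1532, so α = 0.8468.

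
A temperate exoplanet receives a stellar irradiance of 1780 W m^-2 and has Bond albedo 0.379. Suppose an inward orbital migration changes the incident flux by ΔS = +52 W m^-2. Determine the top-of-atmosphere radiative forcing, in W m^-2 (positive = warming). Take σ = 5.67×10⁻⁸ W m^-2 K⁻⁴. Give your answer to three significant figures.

Only a fraction (1−α) is absorbed and it's spread over 4πR², so ΔF = (1−α)ΔS/4 = 8.073 W m^-2.

8.07 W m^-2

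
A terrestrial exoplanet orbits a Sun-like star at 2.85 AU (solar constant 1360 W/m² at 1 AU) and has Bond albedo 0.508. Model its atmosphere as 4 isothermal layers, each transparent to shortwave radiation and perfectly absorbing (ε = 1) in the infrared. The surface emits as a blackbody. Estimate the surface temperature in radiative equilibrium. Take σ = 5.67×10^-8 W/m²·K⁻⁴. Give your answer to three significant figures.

Flux at the orbit: S = 1360/(2.85)² = 167.4 W/m².
Top-of-atmosphere balance: σT_e⁴ = S(1−α)/4 = 20.59 W/m² → T_e = 138.1 K.
For an N-layer opaque stack, T_s⁴ = (N+1)T_e⁴, hence T_s = (5)^(1/4)×138.1 K = 206.4 K.

206 K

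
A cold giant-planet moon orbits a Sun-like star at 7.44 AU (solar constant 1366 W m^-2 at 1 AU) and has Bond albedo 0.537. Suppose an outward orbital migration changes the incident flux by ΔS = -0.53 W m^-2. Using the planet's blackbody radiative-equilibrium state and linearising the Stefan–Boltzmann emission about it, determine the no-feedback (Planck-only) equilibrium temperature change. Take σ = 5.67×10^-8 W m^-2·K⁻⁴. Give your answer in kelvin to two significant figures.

-0.45 kelvin

By the inverse-square law, S = 1366/7.44² = 24.68 W m^-2.
Reference equilibrium: T_e = [S(1−α)/(4σ)]^(1/4) = 84.25 K.
Only a fraction (1−α) is absorbed and it's spread over 4πR², so ΔF = (1−α)ΔS/4 = -0.06135 W m^-2.
Linearising σT⁴ gives d(σT⁴)/dT = 4σT_e³ = 0.1356 W m^-2 per K.
So ΔT₀ = -0.06135/0.1356 = -0.452 K.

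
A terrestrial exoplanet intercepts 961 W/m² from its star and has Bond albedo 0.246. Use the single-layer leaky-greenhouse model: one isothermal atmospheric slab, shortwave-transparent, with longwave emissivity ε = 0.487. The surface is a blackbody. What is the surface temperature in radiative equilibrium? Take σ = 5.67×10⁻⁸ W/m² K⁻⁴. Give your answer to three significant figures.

The planet radiates to space at T_e = [S(1−α)/(4σ)]^(1/4) = 237.7 K.
Surface balance with a leaky layer gives σT_s⁴ = σT_e⁴·2/(2−ε), so T_s = T_e·[2/(2−0.487)]^(1/4) = 254.9 K.

255 K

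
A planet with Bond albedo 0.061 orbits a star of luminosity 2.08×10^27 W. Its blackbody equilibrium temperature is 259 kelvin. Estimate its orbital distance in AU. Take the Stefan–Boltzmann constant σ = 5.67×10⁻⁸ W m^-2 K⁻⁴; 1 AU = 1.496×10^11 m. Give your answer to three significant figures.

2.61 AU

Energy balance gives S = 4σT⁴/(1−α) = 1087 W m^-2.
From L = 4πd²S, d = √(2.08×10^27/(4π·1087)) = 3.902×10^11 m = 2.609 AU.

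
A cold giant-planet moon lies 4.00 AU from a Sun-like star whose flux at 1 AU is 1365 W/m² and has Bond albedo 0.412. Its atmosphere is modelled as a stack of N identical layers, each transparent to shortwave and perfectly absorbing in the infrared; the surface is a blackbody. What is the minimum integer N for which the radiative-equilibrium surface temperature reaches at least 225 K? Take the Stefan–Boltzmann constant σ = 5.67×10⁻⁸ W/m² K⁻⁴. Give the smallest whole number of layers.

By the inverse-square law, S = 1365/4.00² = 85.31 W/m².
OLR = S(1−α)/4 = 12.54 W/m²; the top layer radiates at T_e = 122.0 K.
Since T_s⁴ = (N+1)T_e⁴, we need N ≥ (T_s/T_e)⁴ − 1 = 10.587.
So N ≥ 10.587; the smallest integer is N = 11.

11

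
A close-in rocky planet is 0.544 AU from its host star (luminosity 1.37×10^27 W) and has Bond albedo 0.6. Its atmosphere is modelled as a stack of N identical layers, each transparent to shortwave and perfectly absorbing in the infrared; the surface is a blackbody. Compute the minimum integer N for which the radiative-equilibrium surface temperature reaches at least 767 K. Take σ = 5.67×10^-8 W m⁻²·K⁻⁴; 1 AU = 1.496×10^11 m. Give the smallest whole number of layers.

11

d = 0.544 × 1.496×10^11 m = 8.138×10^10 m.
Flux at the orbit: S = L/(4πd²) = 1.37×10^27/(4π·(8.14×10^10)²) = 16460 W m⁻².
The effective emission temperature is T_e = [S(1−α)/(4σ)]^¼ = 412.8 K.
T_s = (N+1)^(1/4)·T_e ≥ 767 K requires N+1 ≥ (T_s/T_e)⁴ = (767/412.8)⁴ = 11.921.
The minimum whole number is N = 11.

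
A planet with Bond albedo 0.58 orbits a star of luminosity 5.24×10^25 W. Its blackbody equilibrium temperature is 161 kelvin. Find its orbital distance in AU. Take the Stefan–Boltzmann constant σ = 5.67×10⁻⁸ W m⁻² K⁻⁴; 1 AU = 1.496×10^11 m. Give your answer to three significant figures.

Required flux: S = 4σT⁴/(1−α) = 362.8 W m⁻².
From L = 4πd²S, d = √(5.24×10^25/(4π·362.8)) = 1.072×10^11 m = 0.7166 AU.

0.717 AU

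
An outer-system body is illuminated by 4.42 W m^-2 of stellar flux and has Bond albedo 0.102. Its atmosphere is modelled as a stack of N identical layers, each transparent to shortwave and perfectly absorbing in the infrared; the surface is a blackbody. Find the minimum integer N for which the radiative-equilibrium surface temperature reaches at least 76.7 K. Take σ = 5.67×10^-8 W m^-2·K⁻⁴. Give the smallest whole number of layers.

The effective emission temperature is T_e = [S(1−α)/(4σ)]^¼ = 64.68 K.
Need (N+1)T_e⁴ ≥ T_s⁴, i.e. N+1 ≥ (76.7/64.68)⁴ = 1.978.
So N ≥ 0.978; the smallest integer is N = 1.

1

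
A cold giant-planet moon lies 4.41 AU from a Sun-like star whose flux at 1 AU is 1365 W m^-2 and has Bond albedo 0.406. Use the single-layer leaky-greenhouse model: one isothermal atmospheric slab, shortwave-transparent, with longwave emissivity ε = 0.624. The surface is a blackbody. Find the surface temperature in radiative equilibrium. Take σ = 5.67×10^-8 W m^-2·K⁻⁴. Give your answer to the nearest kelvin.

128 K

Irradiance scales as 1/d², so S = 1365 W m^-2 × (1/4.41)² = 70.19 W m^-2.
Effective emission temperature (TOA balance): σT_e⁴ = S(1−α)/4 = 10.42 W m^-2 → T_e = 116.4 K.
The surface balance (absorbed SW + ε·downward IR = σT_s⁴) with T_a⁴ = T_s⁴/2 reduces to T_s = T_e·[2/(2−ε)]^¼ = 127.9 K.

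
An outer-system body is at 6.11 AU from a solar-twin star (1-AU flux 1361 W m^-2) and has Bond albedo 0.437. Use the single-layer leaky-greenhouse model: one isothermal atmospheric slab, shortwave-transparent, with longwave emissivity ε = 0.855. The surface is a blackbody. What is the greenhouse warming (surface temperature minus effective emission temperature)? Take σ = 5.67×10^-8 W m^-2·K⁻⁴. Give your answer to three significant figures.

Irradiance scales as 1/d², so S = 1361 W m^-2 × (1/6.11)² = 36.46 W m^-2.
At the top of the atmosphere, σT_e⁴ = S(1−α)/4 = 5.131 W m^-2, giving T_e = 97.53 K.
Surface balance with a leaky layer gives σT_s⁴ = σT_e⁴·2/(2−ε), so T_s = T_e·[2/(2−0.855)]^(1/4) = 112.1 K.
Greenhouse warming: T_s − T_e = 14.59 K.

14.6 K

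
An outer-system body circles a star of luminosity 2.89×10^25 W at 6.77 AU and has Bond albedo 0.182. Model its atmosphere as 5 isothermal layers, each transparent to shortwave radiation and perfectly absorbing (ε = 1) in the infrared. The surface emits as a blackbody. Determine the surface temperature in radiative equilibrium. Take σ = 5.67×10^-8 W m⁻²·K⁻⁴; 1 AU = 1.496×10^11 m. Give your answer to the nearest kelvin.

Orbital distance: d = 6.77 AU = 1.013×10^12 m.
Flux at the orbit: S = L/(4πd²) = 2.89×10^25/(4π·(1.01×10^12)²) = 2.242 W m⁻².
Top-of-atmosphere balance: σT_e⁴ = S(1−α)/4 = 0.4585 W m⁻² → T_e = 53.33 K.
With N = 5 opaque layers, T_s = (N+1)^(1/4)·T_e = 6^(1/4)·53.33 = 83.46 K.

83 K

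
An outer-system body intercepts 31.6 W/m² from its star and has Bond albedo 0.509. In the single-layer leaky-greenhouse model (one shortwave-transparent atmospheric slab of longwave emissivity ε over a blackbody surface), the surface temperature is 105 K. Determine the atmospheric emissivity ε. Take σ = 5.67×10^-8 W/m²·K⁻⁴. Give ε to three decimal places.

0.874

First, T_e = [31.60·(1−0.509)/(4σ)]^(1/4) = 90.95 K.
T_s⁴ = T_e⁴·2/(2−ε) → ε = 2 − 2(T_e/T_s)⁴ = 2 − 2·(90.95/105)⁴ = 0.8744.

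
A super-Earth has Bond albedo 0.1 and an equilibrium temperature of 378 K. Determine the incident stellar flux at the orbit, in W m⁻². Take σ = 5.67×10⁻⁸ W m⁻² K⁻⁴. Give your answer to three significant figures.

5140 W m⁻²

Invert the energy balance for S: S = 4σT⁴/(1−α).
The emitted flux is σT⁴ = 1158 W m⁻².
S = 4·1158/0.9 = 5145 W m⁻².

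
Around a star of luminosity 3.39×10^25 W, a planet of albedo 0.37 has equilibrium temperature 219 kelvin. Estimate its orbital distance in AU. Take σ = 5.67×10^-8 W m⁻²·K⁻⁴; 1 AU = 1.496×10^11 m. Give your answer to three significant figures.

0.382 AU

Energy balance gives S = 4σT⁴/(1−α) = 828.1 W m⁻².
S = L/(4πd²) → d = √(L/4πS) = √(3.39×10^25/(4π·828.1)) = 5.708×10^10 m = 0.3815 AU.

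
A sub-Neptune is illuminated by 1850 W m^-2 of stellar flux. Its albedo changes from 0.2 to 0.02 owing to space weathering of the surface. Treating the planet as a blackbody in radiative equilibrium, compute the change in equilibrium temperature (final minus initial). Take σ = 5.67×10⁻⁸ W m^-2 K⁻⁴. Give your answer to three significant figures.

With α = 0.2, T₁ = 284.2 K.
Final:   T₂ = [S(1−0.02)/(4σ)]^(1/4) = 299.0 K.
Change: 299.0 − 284.2 = 14.79 K.

14.8 kelvin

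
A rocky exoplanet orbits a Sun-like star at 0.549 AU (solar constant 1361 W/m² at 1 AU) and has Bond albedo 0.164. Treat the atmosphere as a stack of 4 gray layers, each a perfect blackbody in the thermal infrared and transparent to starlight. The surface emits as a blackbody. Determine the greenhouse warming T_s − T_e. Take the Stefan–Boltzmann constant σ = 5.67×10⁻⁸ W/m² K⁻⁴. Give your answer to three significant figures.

Irradiance scales as 1/d², so S = 1361 W/m² × (1/0.549)² = 4516 W/m².
The effective emission temperature is T_e = [S(1−α)/(4σ)]^¼ = 359.2 K.
T_s = (N+1)^(1/4)·T_e = 537.1 K.
So the greenhouse effect raises the surface by 537.1 − 359.2 = 177.9 K.

178 kelvin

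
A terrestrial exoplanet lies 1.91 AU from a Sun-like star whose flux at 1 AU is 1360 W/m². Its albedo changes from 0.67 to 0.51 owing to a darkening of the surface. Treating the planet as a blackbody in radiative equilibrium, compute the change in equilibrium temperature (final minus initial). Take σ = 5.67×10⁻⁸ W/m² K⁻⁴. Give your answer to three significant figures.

Irradiance scales as 1/d², so S = 1360 W/m² × (1/1.91)² = 372.8 W/m².
With α = 0.67, T₁ = 152.6 K.
After:  T₂ = [372.8·0.49/(4σ)]^(1/4) = 168.5 K.
Change: 168.5 − 152.6 = 15.85 K.

15.9 K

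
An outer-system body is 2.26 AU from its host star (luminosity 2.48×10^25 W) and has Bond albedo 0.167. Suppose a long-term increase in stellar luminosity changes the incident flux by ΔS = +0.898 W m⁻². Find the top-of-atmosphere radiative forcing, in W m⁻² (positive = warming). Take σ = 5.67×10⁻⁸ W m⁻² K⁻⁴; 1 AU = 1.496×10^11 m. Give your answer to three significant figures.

0.187 W m⁻²

d = 2.26 × 1.496×10^11 m = 3.381×10^11 m.
S = L/(4πd²) = 17.26 W m⁻².
Only a fraction (1−α) is absorbed and it's spread over 4πR², so ΔF = (1−α)ΔS/4 = 0.1870 W m⁻².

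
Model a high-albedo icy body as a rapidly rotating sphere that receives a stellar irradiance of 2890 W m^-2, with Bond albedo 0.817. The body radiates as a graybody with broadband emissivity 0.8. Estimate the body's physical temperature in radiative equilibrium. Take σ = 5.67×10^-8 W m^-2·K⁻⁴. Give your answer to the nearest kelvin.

232 K

Absorbed flux (global mean): S(1−α)/4 = 2890·0.183/4 = 132.2 W m^-2.
Radiative balance εσT⁴ = 132.2 gives T = [132.2/(0.8·σ)]^(1/4) = 232.4 K.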